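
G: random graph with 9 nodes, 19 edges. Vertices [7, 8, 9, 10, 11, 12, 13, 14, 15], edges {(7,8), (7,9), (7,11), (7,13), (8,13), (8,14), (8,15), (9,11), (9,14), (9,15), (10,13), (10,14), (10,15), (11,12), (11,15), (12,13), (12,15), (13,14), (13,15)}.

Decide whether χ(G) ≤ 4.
Yes, G is 4-colorable

A valid 4-coloring: color 1: [11, 13]; color 2: [7, 14, 15]; color 3: [8, 9, 10, 12].
(χ(G) = 3 ≤ 4.)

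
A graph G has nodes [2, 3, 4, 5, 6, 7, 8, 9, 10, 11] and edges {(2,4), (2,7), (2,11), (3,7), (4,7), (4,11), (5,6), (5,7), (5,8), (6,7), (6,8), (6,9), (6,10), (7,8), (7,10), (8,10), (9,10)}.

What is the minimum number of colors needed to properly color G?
Clique number ω(G) = 4 (lower bound: χ ≥ ω).
The clique on [6, 7, 8, 10] has size 4, forcing χ ≥ 4, and the coloring below uses 4 colors, so χ(G) = 4.
A valid 4-coloring: color 1: [7, 9, 11]; color 2: [2, 3, 6]; color 3: [4, 5, 10]; color 4: [8].

χ(G) = 4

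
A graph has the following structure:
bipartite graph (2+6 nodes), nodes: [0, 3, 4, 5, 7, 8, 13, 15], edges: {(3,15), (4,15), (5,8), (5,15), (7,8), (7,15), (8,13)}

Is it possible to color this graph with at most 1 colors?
No, G is not 1-colorable

Edge (5,8) forces its endpoints to differ, so 1 color is not enough.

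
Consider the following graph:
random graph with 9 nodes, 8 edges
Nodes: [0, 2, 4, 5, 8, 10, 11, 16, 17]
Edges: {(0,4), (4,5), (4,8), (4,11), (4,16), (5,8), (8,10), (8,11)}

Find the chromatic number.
Clique number ω(G) = 3 (lower bound: χ ≥ ω).
The clique on [4, 8, 11] has size 3, forcing χ ≥ 3, and the coloring below uses 3 colors, so χ(G) = 3.
A valid 3-coloring: color 1: [2, 4, 10, 17]; color 2: [0, 8, 16]; color 3: [5, 11].

χ(G) = 3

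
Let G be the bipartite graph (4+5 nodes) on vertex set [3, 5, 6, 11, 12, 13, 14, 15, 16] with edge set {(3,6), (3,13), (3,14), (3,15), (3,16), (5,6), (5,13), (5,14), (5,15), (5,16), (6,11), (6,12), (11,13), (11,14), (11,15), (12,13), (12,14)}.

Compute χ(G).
Clique number ω(G) = 2 (lower bound: χ ≥ ω).
The graph is bipartite (no odd cycle), so 2 colors suffice: χ(G) = 2.
A valid 2-coloring: color 1: [3, 5, 11, 12]; color 2: [6, 13, 14, 15, 16].

χ(G) = 2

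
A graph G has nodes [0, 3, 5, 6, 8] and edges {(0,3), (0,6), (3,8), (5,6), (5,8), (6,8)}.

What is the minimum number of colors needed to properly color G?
χ(G) = 3

Clique number ω(G) = 3 (lower bound: χ ≥ ω).
The clique on [5, 6, 8] has size 3, forcing χ ≥ 3, and the coloring below uses 3 colors, so χ(G) = 3.
A valid 3-coloring: color 1: [3, 6]; color 2: [0, 8]; color 3: [5].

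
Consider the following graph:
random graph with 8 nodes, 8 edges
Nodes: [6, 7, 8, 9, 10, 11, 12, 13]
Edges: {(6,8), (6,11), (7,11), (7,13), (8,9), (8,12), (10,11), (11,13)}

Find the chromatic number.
Clique number ω(G) = 3 (lower bound: χ ≥ ω).
The clique on [7, 11, 13] has size 3, forcing χ ≥ 3, and the coloring below uses 3 colors, so χ(G) = 3.
A valid 3-coloring: color 1: [8, 11]; color 2: [6, 7, 9, 10, 12]; color 3: [13].

χ(G) = 3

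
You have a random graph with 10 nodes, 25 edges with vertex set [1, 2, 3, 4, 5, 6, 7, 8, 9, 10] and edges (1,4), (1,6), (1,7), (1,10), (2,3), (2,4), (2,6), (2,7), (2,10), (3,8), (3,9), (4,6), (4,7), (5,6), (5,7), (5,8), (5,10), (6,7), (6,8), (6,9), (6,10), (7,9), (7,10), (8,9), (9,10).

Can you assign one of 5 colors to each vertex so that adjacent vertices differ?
A valid 5-coloring: color 1: [3, 6]; color 2: [7, 8]; color 3: [4, 10]; color 4: [1, 2, 5, 9].
(χ(G) = 4 ≤ 5.)

Yes, G is 5-colorable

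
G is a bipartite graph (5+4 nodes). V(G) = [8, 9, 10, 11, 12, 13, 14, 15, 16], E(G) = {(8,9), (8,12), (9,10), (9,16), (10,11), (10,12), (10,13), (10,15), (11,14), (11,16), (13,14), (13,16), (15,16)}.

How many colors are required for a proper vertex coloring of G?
Clique number ω(G) = 2 (lower bound: χ ≥ ω).
The graph is bipartite (no odd cycle), so 2 colors suffice: χ(G) = 2.
A valid 2-coloring: color 1: [8, 10, 14, 16]; color 2: [9, 11, 12, 13, 15].

χ(G) = 2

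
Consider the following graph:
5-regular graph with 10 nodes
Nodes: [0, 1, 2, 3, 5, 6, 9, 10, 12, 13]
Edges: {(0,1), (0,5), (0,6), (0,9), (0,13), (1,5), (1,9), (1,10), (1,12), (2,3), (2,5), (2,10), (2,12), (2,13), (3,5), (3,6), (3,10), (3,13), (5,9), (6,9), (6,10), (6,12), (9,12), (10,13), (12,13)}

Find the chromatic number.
χ(G) = 4

Clique number ω(G) = 4 (lower bound: χ ≥ ω).
The clique on [0, 1, 5, 9] has size 4, forcing χ ≥ 4, and the coloring below uses 4 colors, so χ(G) = 4.
A valid 4-coloring: color 1: [5, 10, 12]; color 2: [1, 6, 13]; color 3: [2, 9]; color 4: [0, 3].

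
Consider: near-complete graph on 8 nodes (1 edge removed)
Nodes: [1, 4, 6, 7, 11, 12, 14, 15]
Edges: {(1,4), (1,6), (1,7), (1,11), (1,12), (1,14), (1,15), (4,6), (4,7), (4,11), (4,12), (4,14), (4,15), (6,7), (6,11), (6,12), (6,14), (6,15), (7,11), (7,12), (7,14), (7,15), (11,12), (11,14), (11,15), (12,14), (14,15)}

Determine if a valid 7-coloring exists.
Yes, G is 7-colorable

A valid 7-coloring: color 1: [6]; color 2: [14]; color 3: [1]; color 4: [11]; color 5: [4]; color 6: [7]; color 7: [12, 15].
(χ(G) = 7 ≤ 7.)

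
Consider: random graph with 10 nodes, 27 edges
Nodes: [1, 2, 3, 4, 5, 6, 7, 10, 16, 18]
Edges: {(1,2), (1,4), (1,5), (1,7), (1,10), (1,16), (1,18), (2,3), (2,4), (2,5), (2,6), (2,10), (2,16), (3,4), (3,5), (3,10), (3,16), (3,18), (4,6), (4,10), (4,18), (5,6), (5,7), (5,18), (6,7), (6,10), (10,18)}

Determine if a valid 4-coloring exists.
Yes, G is 4-colorable

A valid 4-coloring: color 1: [1, 3, 6]; color 2: [2, 7, 18]; color 3: [4, 5, 16]; color 4: [10].
(χ(G) = 4 ≤ 4.)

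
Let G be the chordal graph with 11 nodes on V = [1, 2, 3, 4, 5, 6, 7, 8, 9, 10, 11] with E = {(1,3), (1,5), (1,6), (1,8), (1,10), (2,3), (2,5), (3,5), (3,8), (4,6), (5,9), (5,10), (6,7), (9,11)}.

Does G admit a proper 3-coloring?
A valid 3-coloring: color 1: [5, 6, 8, 11]; color 2: [1, 2, 4, 7, 9]; color 3: [3, 10].
(χ(G) = 3 ≤ 3.)

Yes, G is 3-colorable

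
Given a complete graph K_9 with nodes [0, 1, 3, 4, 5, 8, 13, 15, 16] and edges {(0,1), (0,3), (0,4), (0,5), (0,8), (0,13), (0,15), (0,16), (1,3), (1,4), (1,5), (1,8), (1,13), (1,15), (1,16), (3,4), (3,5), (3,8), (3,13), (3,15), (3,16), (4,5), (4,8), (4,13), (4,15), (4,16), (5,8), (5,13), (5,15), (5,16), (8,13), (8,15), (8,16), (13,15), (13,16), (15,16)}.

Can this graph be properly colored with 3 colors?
No, G is not 3-colorable

The clique on vertices [0, 1, 3, 4, 5, 8, 13, 15, 16] has size 9 > 3, so it alone needs 9 colors.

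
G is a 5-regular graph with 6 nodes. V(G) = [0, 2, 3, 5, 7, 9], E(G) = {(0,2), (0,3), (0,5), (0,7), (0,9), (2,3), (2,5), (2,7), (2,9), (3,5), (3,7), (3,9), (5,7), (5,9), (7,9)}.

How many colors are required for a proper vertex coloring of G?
Clique number ω(G) = 6 (lower bound: χ ≥ ω).
The clique on [0, 2, 3, 5, 7, 9] has size 6, forcing χ ≥ 6, and the coloring below uses 6 colors, so χ(G) = 6.
A valid 6-coloring: color 1: [2]; color 2: [0]; color 3: [9]; color 4: [7]; color 5: [3]; color 6: [5].

χ(G) = 6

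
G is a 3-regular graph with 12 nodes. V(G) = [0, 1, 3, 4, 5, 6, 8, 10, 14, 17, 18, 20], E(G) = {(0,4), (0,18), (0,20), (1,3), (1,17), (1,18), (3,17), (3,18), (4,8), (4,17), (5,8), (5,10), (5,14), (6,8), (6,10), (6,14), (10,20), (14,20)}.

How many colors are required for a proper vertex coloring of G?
Clique number ω(G) = 3 (lower bound: χ ≥ ω).
The clique on [1, 3, 17] has size 3, forcing χ ≥ 3, and the coloring below uses 3 colors, so χ(G) = 3.
A valid 3-coloring: color 1: [8, 10, 14, 17, 18]; color 2: [3, 4, 5, 6, 20]; color 3: [0, 1].

χ(G) = 3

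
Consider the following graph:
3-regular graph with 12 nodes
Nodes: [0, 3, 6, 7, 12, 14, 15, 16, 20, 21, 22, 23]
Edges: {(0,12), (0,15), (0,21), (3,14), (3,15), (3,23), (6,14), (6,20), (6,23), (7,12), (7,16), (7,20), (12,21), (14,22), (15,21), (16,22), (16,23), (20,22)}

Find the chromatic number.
Clique number ω(G) = 3 (lower bound: χ ≥ ω).
The clique on [0, 12, 21] has size 3, forcing χ ≥ 3, and the coloring below uses 3 colors, so χ(G) = 3.
A valid 3-coloring: color 1: [12, 14, 15, 16, 20]; color 2: [7, 21, 22, 23]; color 3: [0, 3, 6].

χ(G) = 3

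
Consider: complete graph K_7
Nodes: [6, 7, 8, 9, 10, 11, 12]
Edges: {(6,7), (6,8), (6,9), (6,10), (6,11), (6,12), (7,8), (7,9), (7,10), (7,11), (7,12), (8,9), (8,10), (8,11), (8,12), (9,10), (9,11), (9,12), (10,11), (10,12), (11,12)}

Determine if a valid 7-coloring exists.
A valid 7-coloring: color 1: [9]; color 2: [12]; color 3: [11]; color 4: [8]; color 5: [7]; color 6: [6]; color 7: [10].
(χ(G) = 7 ≤ 7.)

Yes, G is 7-colorable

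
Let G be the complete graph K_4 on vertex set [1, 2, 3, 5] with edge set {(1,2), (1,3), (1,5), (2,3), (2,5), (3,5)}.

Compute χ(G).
Clique number ω(G) = 4 (lower bound: χ ≥ ω).
The clique on [1, 2, 3, 5] has size 4, forcing χ ≥ 4, and the coloring below uses 4 colors, so χ(G) = 4.
A valid 4-coloring: color 1: [3]; color 2: [1]; color 3: [5]; color 4: [2].

χ(G) = 4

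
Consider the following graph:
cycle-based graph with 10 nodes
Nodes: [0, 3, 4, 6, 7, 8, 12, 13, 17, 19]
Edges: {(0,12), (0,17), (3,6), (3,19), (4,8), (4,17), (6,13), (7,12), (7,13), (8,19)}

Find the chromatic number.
Clique number ω(G) = 2 (lower bound: χ ≥ ω).
The graph is bipartite (no odd cycle), so 2 colors suffice: χ(G) = 2.
A valid 2-coloring: color 1: [3, 8, 12, 13, 17]; color 2: [0, 4, 6, 7, 19].

χ(G) = 2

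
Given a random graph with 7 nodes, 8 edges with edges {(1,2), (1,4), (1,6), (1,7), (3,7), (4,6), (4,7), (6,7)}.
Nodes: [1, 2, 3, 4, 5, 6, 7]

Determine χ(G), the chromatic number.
Clique number ω(G) = 4 (lower bound: χ ≥ ω).
The clique on [1, 4, 6, 7] has size 4, forcing χ ≥ 4, and the coloring below uses 4 colors, so χ(G) = 4.
A valid 4-coloring: color 1: [2, 5, 7]; color 2: [1, 3]; color 3: [6]; color 4: [4].

χ(G) = 4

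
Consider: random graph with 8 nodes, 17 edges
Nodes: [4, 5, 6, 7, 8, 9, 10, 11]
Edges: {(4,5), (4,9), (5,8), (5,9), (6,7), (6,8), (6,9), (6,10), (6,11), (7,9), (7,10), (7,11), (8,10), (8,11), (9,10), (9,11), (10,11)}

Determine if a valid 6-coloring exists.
Yes, G is 6-colorable

A valid 6-coloring: color 1: [8, 9]; color 2: [4, 11]; color 3: [5, 10]; color 4: [6]; color 5: [7].
(χ(G) = 5 ≤ 6.)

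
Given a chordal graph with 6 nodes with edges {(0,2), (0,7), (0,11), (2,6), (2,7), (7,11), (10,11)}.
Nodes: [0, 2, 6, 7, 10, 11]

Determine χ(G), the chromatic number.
Clique number ω(G) = 3 (lower bound: χ ≥ ω).
The clique on [0, 2, 7] has size 3, forcing χ ≥ 3, and the coloring below uses 3 colors, so χ(G) = 3.
A valid 3-coloring: color 1: [0, 6, 10]; color 2: [2, 11]; color 3: [7].

χ(G) = 3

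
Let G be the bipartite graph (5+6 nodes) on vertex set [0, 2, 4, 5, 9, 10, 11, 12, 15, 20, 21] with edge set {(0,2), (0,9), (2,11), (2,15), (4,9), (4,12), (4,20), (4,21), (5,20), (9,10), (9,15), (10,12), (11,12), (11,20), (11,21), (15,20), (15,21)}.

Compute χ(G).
Clique number ω(G) = 2 (lower bound: χ ≥ ω).
The graph is bipartite (no odd cycle), so 2 colors suffice: χ(G) = 2.
A valid 2-coloring: color 1: [2, 9, 12, 20, 21]; color 2: [0, 4, 5, 10, 11, 15].

χ(G) = 2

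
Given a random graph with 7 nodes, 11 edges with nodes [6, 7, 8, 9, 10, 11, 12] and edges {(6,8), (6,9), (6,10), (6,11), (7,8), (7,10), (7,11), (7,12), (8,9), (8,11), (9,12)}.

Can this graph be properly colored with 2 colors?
The clique on vertices [6, 8, 9] has size 3 > 2, so it alone needs 3 colors.

No, G is not 2-colorable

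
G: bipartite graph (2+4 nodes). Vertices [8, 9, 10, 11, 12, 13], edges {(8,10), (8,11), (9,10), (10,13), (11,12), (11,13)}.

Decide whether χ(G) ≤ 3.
Yes, G is 3-colorable

A valid 3-coloring: color 1: [10, 11]; color 2: [8, 9, 12, 13].
(χ(G) = 2 ≤ 3.)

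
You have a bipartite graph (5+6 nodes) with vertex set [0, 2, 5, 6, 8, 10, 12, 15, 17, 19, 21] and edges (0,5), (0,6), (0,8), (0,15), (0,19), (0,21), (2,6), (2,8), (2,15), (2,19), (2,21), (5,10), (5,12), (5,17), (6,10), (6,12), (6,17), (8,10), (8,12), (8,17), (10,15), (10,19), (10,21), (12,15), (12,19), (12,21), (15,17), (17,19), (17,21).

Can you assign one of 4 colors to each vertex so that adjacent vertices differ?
Yes, G is 4-colorable

A valid 4-coloring: color 1: [0, 2, 10, 12, 17]; color 2: [5, 6, 8, 15, 19, 21].
(χ(G) = 2 ≤ 4.)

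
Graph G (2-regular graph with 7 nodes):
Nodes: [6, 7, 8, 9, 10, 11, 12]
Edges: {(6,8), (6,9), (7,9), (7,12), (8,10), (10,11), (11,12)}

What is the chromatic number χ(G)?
Clique number ω(G) = 2 (lower bound: χ ≥ ω).
Odd cycle [8, 10, 11, 12, 7, 9, 6] needs 3 colors (χ ≥ 3).
The coloring below uses 3 colors, so χ(G) = 3.
A valid 3-coloring: color 1: [9, 10, 12]; color 2: [7, 8, 11]; color 3: [6].

χ(G) = 3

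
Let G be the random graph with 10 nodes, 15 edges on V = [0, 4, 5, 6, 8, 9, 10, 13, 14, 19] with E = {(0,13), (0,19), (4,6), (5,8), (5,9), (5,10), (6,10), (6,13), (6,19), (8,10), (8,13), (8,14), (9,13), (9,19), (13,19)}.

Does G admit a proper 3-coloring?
Yes, G is 3-colorable

A valid 3-coloring: color 1: [4, 10, 13, 14]; color 2: [0, 6, 8, 9]; color 3: [5, 19].
(χ(G) = 3 ≤ 3.)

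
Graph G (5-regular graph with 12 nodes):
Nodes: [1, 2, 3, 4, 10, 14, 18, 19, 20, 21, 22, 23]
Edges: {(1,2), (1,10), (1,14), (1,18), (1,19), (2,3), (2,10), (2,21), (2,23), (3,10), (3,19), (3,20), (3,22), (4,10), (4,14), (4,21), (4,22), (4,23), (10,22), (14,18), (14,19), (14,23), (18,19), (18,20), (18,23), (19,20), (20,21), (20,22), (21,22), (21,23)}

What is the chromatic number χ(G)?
Clique number ω(G) = 4 (lower bound: χ ≥ ω).
The clique on [1, 14, 18, 19] has size 4, forcing χ ≥ 4, and the coloring below uses 4 colors, so χ(G) = 4.
A valid 4-coloring: color 1: [3, 4, 18]; color 2: [2, 19, 22]; color 3: [10, 14, 21]; color 4: [1, 20, 23].

χ(G) = 4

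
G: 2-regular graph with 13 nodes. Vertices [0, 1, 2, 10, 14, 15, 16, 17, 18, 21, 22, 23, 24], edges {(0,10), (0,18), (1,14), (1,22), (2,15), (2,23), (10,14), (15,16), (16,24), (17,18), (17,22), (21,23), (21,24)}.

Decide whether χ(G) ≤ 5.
Yes, G is 5-colorable

A valid 5-coloring: color 1: [10, 15, 18, 22, 23, 24]; color 2: [0, 2, 14, 16, 17, 21]; color 3: [1].
(χ(G) = 3 ≤ 5.)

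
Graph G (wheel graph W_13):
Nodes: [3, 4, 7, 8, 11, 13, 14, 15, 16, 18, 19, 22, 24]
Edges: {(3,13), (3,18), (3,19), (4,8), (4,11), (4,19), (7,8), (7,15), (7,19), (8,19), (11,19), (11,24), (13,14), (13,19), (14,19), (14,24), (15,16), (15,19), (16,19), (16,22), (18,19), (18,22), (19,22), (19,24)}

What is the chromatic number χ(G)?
χ(G) = 3

Clique number ω(G) = 3 (lower bound: χ ≥ ω).
The clique on [3, 18, 19] has size 3, forcing χ ≥ 3, and the coloring below uses 3 colors, so χ(G) = 3.
A valid 3-coloring: color 1: [19]; color 2: [3, 8, 11, 14, 15, 22]; color 3: [4, 7, 13, 16, 18, 24].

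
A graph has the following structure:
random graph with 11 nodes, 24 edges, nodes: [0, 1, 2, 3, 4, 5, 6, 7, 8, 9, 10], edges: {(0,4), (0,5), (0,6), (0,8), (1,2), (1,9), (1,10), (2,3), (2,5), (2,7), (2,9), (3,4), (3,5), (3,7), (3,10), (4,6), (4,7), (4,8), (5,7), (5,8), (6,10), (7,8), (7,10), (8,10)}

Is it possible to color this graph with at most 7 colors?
A valid 7-coloring: color 1: [0, 7, 9]; color 2: [2, 4, 10]; color 3: [1, 5, 6]; color 4: [3, 8].
(χ(G) = 4 ≤ 7.)

Yes, G is 7-colorable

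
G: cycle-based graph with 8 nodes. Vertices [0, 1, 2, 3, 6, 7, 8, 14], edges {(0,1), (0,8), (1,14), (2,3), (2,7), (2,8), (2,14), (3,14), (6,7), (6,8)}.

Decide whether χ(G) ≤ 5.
A valid 5-coloring: color 1: [1, 2, 6]; color 2: [7, 8, 14]; color 3: [0, 3].
(χ(G) = 3 ≤ 5.)

Yes, G is 5-colorable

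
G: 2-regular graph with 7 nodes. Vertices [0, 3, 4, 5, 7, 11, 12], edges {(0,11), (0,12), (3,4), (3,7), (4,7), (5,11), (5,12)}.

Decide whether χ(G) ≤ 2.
The clique on vertices [3, 4, 7] has size 3 > 2, so it alone needs 3 colors.

No, G is not 2-colorable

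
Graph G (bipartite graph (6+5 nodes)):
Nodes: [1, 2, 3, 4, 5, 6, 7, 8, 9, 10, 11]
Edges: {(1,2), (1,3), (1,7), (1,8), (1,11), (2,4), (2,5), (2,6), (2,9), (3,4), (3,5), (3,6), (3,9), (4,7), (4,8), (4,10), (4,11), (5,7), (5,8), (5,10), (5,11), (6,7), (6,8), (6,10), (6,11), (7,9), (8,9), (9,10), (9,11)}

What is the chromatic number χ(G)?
Clique number ω(G) = 2 (lower bound: χ ≥ ω).
The graph is bipartite (no odd cycle), so 2 colors suffice: χ(G) = 2.
A valid 2-coloring: color 1: [1, 4, 5, 6, 9]; color 2: [2, 3, 7, 8, 10, 11].

χ(G) = 2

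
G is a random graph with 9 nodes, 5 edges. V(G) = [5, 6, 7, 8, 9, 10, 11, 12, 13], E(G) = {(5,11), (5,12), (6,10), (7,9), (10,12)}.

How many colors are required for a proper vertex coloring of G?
χ(G) = 2

Clique number ω(G) = 2 (lower bound: χ ≥ ω).
The graph is bipartite (no odd cycle), so 2 colors suffice: χ(G) = 2.
A valid 2-coloring: color 1: [6, 8, 9, 11, 12, 13]; color 2: [5, 7, 10].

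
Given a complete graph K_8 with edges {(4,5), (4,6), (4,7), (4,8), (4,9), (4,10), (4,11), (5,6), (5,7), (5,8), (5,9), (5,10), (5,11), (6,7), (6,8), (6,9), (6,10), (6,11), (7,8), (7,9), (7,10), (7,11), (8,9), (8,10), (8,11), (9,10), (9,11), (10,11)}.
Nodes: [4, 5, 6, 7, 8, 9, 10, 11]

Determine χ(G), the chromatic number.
χ(G) = 8

Clique number ω(G) = 8 (lower bound: χ ≥ ω).
The clique on [4, 5, 6, 7, 8, 9, 10, 11] has size 8, forcing χ ≥ 8, and the coloring below uses 8 colors, so χ(G) = 8.
A valid 8-coloring: color 1: [8]; color 2: [11]; color 3: [9]; color 4: [6]; color 5: [10]; color 6: [5]; color 7: [4]; color 8: [7].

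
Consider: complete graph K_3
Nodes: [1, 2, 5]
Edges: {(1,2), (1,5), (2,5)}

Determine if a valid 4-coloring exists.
A valid 4-coloring: color 1: [1]; color 2: [2]; color 3: [5].
(χ(G) = 3 ≤ 4.)

Yes, G is 4-colorable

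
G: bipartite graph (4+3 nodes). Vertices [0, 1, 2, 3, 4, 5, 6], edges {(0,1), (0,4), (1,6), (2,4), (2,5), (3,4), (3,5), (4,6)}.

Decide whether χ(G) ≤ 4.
A valid 4-coloring: color 1: [1, 4, 5]; color 2: [0, 2, 3, 6].
(χ(G) = 2 ≤ 4.)

Yes, G is 4-colorable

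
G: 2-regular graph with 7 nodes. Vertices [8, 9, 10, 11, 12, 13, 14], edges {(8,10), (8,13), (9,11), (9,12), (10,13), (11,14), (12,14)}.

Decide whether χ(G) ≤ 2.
No, G is not 2-colorable

The clique on vertices [8, 10, 13] has size 3 > 2, so it alone needs 3 colors.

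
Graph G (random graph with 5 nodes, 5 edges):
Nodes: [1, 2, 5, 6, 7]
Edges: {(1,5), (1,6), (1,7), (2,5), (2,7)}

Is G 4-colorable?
Yes, G is 4-colorable

A valid 4-coloring: color 1: [1, 2]; color 2: [5, 6, 7].
(χ(G) = 2 ≤ 4.)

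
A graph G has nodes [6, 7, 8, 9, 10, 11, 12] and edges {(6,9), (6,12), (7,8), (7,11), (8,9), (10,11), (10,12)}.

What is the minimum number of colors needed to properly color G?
Clique number ω(G) = 2 (lower bound: χ ≥ ω).
Odd cycle [11, 10, 12, 6, 9, 8, 7] needs 3 colors (χ ≥ 3).
The coloring below uses 3 colors, so χ(G) = 3.
A valid 3-coloring: color 1: [8, 11, 12]; color 2: [6, 7, 10]; color 3: [9].

χ(G) = 3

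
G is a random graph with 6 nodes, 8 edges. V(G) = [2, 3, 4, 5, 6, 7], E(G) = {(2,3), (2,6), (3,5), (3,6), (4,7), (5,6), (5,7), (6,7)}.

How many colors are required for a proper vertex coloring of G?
χ(G) = 3

Clique number ω(G) = 3 (lower bound: χ ≥ ω).
The clique on [2, 3, 6] has size 3, forcing χ ≥ 3, and the coloring below uses 3 colors, so χ(G) = 3.
A valid 3-coloring: color 1: [4, 6]; color 2: [2, 5]; color 3: [3, 7].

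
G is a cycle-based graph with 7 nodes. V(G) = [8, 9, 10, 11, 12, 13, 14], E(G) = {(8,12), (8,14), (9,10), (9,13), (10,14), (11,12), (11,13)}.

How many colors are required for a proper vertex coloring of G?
χ(G) = 3

Clique number ω(G) = 2 (lower bound: χ ≥ ω).
Odd cycle [11, 13, 9, 10, 14, 8, 12] needs 3 colors (χ ≥ 3).
The coloring below uses 3 colors, so χ(G) = 3.
A valid 3-coloring: color 1: [8, 9, 11]; color 2: [10, 12, 13]; color 3: [14].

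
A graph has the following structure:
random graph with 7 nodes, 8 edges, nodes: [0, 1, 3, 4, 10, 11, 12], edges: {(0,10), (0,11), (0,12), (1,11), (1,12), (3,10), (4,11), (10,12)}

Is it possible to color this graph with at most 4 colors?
Yes, G is 4-colorable

A valid 4-coloring: color 1: [3, 11, 12]; color 2: [0, 1, 4]; color 3: [10].
(χ(G) = 3 ≤ 4.)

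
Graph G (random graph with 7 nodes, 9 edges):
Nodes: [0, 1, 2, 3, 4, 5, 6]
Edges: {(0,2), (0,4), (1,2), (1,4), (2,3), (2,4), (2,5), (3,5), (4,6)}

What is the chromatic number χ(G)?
χ(G) = 3

Clique number ω(G) = 3 (lower bound: χ ≥ ω).
The clique on [2, 3, 5] has size 3, forcing χ ≥ 3, and the coloring below uses 3 colors, so χ(G) = 3.
A valid 3-coloring: color 1: [2, 6]; color 2: [4, 5]; color 3: [0, 1, 3].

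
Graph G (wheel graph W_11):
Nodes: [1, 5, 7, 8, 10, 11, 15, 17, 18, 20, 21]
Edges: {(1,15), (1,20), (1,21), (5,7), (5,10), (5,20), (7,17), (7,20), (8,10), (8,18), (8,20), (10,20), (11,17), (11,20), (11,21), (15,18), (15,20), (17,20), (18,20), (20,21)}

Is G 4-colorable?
A valid 4-coloring: color 1: [20]; color 2: [5, 8, 15, 17, 21]; color 3: [1, 7, 10, 11, 18].
(χ(G) = 3 ≤ 4.)

Yes, G is 4-colorable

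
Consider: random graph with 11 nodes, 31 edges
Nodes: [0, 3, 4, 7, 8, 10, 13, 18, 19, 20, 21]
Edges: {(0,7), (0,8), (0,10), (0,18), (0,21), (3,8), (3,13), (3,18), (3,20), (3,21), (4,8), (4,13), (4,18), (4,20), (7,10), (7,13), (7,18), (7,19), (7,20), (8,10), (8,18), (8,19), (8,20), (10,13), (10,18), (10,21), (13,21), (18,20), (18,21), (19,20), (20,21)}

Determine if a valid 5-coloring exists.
Yes, G is 5-colorable

A valid 5-coloring: color 1: [13, 18, 19]; color 2: [7, 8, 21]; color 3: [10, 20]; color 4: [0, 3, 4].
(χ(G) = 4 ≤ 5.)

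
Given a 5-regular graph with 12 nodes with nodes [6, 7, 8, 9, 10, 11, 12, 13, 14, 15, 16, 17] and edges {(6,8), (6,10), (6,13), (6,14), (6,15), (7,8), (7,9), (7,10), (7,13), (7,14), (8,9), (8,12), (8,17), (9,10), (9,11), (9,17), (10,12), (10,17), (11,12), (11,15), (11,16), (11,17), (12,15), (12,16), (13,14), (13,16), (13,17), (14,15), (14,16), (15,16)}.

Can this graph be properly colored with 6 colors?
A valid 6-coloring: color 1: [8, 10, 11, 14]; color 2: [6, 7, 12, 17]; color 3: [9, 13, 15]; color 4: [16].
(χ(G) = 4 ≤ 6.)

Yes, G is 6-colorable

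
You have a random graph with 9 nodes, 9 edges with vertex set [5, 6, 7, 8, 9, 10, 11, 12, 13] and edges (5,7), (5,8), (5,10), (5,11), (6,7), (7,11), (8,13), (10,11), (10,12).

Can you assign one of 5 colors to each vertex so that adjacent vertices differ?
A valid 5-coloring: color 1: [5, 6, 9, 12, 13]; color 2: [7, 8, 10]; color 3: [11].
(χ(G) = 3 ≤ 5.)

Yes, G is 5-colorable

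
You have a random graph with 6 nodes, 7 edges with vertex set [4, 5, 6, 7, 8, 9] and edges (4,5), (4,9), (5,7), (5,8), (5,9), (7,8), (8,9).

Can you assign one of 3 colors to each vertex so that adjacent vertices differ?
A valid 3-coloring: color 1: [5, 6]; color 2: [7, 9]; color 3: [4, 8].
(χ(G) = 3 ≤ 3.)

Yes, G is 3-colorable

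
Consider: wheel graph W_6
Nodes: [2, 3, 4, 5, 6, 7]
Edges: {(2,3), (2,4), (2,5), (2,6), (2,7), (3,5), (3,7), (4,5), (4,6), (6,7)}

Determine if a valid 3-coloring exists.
Odd cycle [6, 7, 3, 5, 4] needs 3 colors (χ ≥ 3).
Vertex 2 is adjacent to every vertex of [3, 4, 5, 6, 7], which already need 3 colors among themselves, so 2 needs a new color (χ ≥ 4).
Hence χ(G) ≥ 4 > 3, so no proper 3-coloring exists.

No, G is not 3-colorable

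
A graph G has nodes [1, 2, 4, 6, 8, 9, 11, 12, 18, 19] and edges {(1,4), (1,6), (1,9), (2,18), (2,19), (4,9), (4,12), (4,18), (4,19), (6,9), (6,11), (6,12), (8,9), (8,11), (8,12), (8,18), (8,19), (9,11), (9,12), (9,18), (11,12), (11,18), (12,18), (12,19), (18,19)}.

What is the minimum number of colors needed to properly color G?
Clique number ω(G) = 5 (lower bound: χ ≥ ω).
The clique on [8, 9, 11, 12, 18] has size 5, forcing χ ≥ 5, and the coloring below uses 5 colors, so χ(G) = 5.
A valid 5-coloring: color 1: [1, 2, 12]; color 2: [6, 18]; color 3: [9, 19]; color 4: [4, 8]; color 5: [11].

χ(G) = 5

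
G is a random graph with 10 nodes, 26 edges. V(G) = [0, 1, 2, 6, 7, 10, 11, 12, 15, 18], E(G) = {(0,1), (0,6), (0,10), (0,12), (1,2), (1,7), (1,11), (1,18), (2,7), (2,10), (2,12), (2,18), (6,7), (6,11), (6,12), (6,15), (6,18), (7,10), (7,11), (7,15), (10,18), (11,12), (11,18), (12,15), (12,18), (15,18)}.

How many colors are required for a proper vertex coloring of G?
Clique number ω(G) = 4 (lower bound: χ ≥ ω).
The clique on [6, 11, 12, 18] has size 4, forcing χ ≥ 4, and the coloring below uses 4 colors, so χ(G) = 4.
A valid 4-coloring: color 1: [0, 7, 18]; color 2: [1, 10, 12]; color 3: [2, 6]; color 4: [11, 15].

χ(G) = 4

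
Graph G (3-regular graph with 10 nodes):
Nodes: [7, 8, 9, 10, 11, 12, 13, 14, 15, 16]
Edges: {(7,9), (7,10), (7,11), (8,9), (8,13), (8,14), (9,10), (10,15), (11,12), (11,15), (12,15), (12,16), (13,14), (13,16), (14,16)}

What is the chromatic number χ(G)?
χ(G) = 3

Clique number ω(G) = 3 (lower bound: χ ≥ ω).
The clique on [7, 9, 10] has size 3, forcing χ ≥ 3, and the coloring below uses 3 colors, so χ(G) = 3.
A valid 3-coloring: color 1: [7, 12, 13]; color 2: [8, 10, 11, 16]; color 3: [9, 14, 15].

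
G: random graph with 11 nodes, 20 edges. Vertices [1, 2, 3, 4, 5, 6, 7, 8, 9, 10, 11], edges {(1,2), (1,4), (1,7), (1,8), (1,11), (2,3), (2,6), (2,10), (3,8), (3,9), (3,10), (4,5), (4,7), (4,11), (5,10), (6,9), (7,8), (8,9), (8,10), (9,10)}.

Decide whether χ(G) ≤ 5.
A valid 5-coloring: color 1: [2, 4, 8]; color 2: [1, 6, 10]; color 3: [5, 7, 9, 11]; color 4: [3].
(χ(G) = 4 ≤ 5.)

Yes, G is 5-colorable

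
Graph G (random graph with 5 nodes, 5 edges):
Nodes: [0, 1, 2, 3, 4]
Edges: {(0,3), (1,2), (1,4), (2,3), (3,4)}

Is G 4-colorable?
A valid 4-coloring: color 1: [1, 3]; color 2: [0, 2, 4].
(χ(G) = 2 ≤ 4.)

Yes, G is 4-colorable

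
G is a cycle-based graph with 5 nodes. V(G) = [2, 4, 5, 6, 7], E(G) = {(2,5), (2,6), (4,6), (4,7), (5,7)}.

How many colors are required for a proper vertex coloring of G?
Clique number ω(G) = 2 (lower bound: χ ≥ ω).
Odd cycle [6, 2, 5, 7, 4] needs 3 colors (χ ≥ 3).
The coloring below uses 3 colors, so χ(G) = 3.
A valid 3-coloring: color 1: [6, 7]; color 2: [2, 4]; color 3: [5].

χ(G) = 3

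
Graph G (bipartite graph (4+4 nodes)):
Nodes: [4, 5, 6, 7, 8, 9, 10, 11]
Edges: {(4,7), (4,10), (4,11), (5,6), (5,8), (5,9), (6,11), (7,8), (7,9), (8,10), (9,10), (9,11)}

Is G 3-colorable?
A valid 3-coloring: color 1: [4, 6, 8, 9]; color 2: [5, 7, 10, 11].
(χ(G) = 2 ≤ 3.)

Yes, G is 3-colorable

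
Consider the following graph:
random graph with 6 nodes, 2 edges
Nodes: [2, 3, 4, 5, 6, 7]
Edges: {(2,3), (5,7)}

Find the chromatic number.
Clique number ω(G) = 2 (lower bound: χ ≥ ω).
The graph is bipartite (no odd cycle), so 2 colors suffice: χ(G) = 2.
A valid 2-coloring: color 1: [2, 4, 6, 7]; color 2: [3, 5].

χ(G) = 2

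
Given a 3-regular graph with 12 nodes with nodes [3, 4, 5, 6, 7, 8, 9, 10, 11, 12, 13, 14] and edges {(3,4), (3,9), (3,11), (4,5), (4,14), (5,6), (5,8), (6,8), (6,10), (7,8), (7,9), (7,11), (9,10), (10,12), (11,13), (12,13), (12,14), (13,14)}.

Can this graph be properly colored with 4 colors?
A valid 4-coloring: color 1: [4, 8, 9, 11, 12]; color 2: [3, 5, 7, 10, 14]; color 3: [6, 13].
(χ(G) = 3 ≤ 4.)

Yes, G is 4-colorable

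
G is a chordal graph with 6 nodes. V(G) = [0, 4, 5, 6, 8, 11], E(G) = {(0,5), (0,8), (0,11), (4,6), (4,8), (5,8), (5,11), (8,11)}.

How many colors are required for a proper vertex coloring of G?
χ(G) = 4

Clique number ω(G) = 4 (lower bound: χ ≥ ω).
The clique on [0, 5, 8, 11] has size 4, forcing χ ≥ 4, and the coloring below uses 4 colors, so χ(G) = 4.
A valid 4-coloring: color 1: [6, 8]; color 2: [4, 11]; color 3: [0]; color 4: [5].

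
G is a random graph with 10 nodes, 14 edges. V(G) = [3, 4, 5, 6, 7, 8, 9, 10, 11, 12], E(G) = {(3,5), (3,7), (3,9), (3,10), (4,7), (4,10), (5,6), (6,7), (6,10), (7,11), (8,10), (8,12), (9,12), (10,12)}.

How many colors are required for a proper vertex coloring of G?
Clique number ω(G) = 3 (lower bound: χ ≥ ω).
The clique on [8, 10, 12] has size 3, forcing χ ≥ 3, and the coloring below uses 3 colors, so χ(G) = 3.
A valid 3-coloring: color 1: [5, 7, 9, 10]; color 2: [3, 4, 6, 11, 12]; color 3: [8].

χ(G) = 3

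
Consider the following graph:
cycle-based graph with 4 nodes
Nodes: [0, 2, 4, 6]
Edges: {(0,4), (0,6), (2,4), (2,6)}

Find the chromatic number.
Clique number ω(G) = 2 (lower bound: χ ≥ ω).
The graph is bipartite (no odd cycle), so 2 colors suffice: χ(G) = 2.
A valid 2-coloring: color 1: [0, 2]; color 2: [4, 6].

χ(G) = 2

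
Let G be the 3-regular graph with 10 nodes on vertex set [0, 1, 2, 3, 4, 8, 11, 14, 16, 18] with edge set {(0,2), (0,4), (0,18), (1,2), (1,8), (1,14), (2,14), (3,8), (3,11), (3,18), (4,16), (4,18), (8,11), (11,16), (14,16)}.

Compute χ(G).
Clique number ω(G) = 3 (lower bound: χ ≥ ω).
The clique on [0, 4, 18] has size 3, forcing χ ≥ 3, and the coloring below uses 3 colors, so χ(G) = 3.
A valid 3-coloring: color 1: [0, 1, 3, 16]; color 2: [4, 8, 14]; color 3: [2, 11, 18].

χ(G) = 3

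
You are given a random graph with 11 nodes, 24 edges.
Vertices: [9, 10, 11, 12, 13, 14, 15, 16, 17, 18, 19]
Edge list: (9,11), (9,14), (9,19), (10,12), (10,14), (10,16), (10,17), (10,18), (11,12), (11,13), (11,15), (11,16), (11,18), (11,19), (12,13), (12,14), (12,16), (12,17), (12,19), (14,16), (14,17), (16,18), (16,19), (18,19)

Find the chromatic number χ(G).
χ(G) = 4

Clique number ω(G) = 4 (lower bound: χ ≥ ω).
The clique on [10, 12, 14, 17] has size 4, forcing χ ≥ 4, and the coloring below uses 4 colors, so χ(G) = 4.
A valid 4-coloring: color 1: [9, 12, 15, 18]; color 2: [11, 14]; color 3: [13, 16, 17]; color 4: [10, 19].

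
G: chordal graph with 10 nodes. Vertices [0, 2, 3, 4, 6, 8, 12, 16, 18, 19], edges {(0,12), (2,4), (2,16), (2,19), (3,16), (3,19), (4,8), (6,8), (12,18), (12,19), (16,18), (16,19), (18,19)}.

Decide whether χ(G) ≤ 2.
No, G is not 2-colorable

The clique on vertices [3, 16, 19] has size 3 > 2, so it alone needs 3 colors.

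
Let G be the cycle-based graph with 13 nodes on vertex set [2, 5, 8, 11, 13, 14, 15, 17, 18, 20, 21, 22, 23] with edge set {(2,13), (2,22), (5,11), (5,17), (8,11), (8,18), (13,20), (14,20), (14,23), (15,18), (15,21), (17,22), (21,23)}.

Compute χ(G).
Clique number ω(G) = 2 (lower bound: χ ≥ ω).
Odd cycle [15, 21, 23, 14, 20, 13, 2, 22, 17, 5, 11, 8, 18] needs 3 colors (χ ≥ 3).
The coloring below uses 3 colors, so χ(G) = 3.
A valid 3-coloring: color 1: [2, 8, 15, 17, 20, 23]; color 2: [5, 13, 14, 18, 21, 22]; color 3: [11].

χ(G) = 3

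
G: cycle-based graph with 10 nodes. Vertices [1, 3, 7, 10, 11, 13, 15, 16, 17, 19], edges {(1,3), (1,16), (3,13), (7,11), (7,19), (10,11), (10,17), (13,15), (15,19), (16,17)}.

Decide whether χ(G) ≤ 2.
Yes, G is 2-colorable

A valid 2-coloring: color 1: [3, 7, 10, 15, 16]; color 2: [1, 11, 13, 17, 19].
(χ(G) = 2 ≤ 2.)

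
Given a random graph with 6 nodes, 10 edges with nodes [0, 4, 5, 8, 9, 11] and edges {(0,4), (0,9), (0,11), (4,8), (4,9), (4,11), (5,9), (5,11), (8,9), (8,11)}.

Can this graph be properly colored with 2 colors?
No, G is not 2-colorable

The clique on vertices [4, 8, 9] has size 3 > 2, so it alone needs 3 colors.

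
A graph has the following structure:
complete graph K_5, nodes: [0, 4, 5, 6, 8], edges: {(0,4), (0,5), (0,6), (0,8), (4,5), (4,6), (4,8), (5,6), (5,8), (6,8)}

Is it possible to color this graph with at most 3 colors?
No, G is not 3-colorable

The clique on vertices [0, 4, 5, 6, 8] has size 5 > 3, so it alone needs 5 colors.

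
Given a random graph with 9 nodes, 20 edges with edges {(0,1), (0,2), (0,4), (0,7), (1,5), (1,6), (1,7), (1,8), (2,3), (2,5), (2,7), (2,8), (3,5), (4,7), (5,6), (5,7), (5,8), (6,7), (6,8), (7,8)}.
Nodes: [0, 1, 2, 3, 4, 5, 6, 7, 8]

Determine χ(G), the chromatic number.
Clique number ω(G) = 5 (lower bound: χ ≥ ω).
The clique on [1, 5, 6, 7, 8] has size 5, forcing χ ≥ 5, and the coloring below uses 5 colors, so χ(G) = 5.
A valid 5-coloring: color 1: [3, 7]; color 2: [0, 5]; color 3: [1, 2, 4]; color 4: [8]; color 5: [6].

χ(G) = 5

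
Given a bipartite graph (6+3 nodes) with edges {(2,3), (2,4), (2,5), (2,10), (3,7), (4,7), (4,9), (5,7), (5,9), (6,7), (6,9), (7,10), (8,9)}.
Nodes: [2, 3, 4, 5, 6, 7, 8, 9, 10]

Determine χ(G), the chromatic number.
χ(G) = 2

Clique number ω(G) = 2 (lower bound: χ ≥ ω).
The graph is bipartite (no odd cycle), so 2 colors suffice: χ(G) = 2.
A valid 2-coloring: color 1: [2, 7, 9]; color 2: [3, 4, 5, 6, 8, 10].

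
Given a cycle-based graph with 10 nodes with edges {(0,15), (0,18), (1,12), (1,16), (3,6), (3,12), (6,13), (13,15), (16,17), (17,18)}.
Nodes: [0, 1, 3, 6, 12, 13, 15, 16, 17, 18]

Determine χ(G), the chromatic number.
χ(G) = 2

Clique number ω(G) = 2 (lower bound: χ ≥ ω).
The graph is bipartite (no odd cycle), so 2 colors suffice: χ(G) = 2.
A valid 2-coloring: color 1: [0, 1, 3, 13, 17]; color 2: [6, 12, 15, 16, 18].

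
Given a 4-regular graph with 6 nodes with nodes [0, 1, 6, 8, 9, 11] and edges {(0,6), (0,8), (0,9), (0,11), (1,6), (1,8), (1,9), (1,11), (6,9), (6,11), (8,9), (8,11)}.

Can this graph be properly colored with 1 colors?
The clique on vertices [0, 8, 9] has size 3 > 1, so it alone needs 3 colors.

No, G is not 1-colorable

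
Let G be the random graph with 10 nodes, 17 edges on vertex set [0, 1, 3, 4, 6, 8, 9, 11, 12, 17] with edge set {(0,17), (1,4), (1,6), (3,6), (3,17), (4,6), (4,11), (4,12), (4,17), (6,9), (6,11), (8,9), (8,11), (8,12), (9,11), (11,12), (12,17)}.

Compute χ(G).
Clique number ω(G) = 3 (lower bound: χ ≥ ω).
Odd cycle [4, 6, 9, 8, 12] needs 3 colors (χ ≥ 3).
Vertex 11 is adjacent to every vertex of [4, 6, 8, 9, 12], which already need 3 colors among themselves, so 11 needs a new color (χ ≥ 4).
The coloring below uses 4 colors, so χ(G) = 4.
A valid 4-coloring: color 1: [0, 3, 4, 8]; color 2: [6, 12]; color 3: [1, 11, 17]; color 4: [9].

χ(G) = 4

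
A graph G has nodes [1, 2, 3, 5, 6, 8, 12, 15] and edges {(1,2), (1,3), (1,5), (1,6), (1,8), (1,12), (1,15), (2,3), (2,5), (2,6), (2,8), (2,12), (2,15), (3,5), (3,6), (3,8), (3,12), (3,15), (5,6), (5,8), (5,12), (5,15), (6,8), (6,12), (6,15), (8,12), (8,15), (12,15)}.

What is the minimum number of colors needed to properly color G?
χ(G) = 8

Clique number ω(G) = 8 (lower bound: χ ≥ ω).
The clique on [1, 2, 3, 5, 6, 8, 12, 15] has size 8, forcing χ ≥ 8, and the coloring below uses 8 colors, so χ(G) = 8.
A valid 8-coloring: color 1: [3]; color 2: [6]; color 3: [2]; color 4: [1]; color 5: [8]; color 6: [15]; color 7: [12]; color 8: [5].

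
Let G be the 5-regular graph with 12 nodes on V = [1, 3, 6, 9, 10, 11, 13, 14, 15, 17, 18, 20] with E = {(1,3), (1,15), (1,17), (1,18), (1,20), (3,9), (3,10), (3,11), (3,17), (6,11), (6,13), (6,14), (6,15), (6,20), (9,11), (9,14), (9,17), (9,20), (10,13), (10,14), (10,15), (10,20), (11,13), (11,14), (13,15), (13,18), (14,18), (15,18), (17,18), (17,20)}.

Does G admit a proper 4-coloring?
A valid 4-coloring: color 1: [10, 11, 18]; color 2: [3, 14, 15, 20]; color 3: [1, 6, 9]; color 4: [13, 17].
(χ(G) = 4 ≤ 4.)

Yes, G is 4-colorable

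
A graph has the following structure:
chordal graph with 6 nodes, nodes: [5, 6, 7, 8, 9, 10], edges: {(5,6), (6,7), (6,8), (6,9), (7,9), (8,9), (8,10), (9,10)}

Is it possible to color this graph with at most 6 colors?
A valid 6-coloring: color 1: [6, 10]; color 2: [5, 9]; color 3: [7, 8].
(χ(G) = 3 ≤ 6.)

Yes, G is 6-colorable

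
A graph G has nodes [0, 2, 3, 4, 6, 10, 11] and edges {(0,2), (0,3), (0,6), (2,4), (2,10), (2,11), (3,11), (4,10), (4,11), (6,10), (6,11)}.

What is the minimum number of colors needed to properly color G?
Clique number ω(G) = 3 (lower bound: χ ≥ ω).
The clique on [2, 4, 10] has size 3, forcing χ ≥ 3, and the coloring below uses 3 colors, so χ(G) = 3.
A valid 3-coloring: color 1: [0, 10, 11]; color 2: [2, 3, 6]; color 3: [4].

χ(G) = 3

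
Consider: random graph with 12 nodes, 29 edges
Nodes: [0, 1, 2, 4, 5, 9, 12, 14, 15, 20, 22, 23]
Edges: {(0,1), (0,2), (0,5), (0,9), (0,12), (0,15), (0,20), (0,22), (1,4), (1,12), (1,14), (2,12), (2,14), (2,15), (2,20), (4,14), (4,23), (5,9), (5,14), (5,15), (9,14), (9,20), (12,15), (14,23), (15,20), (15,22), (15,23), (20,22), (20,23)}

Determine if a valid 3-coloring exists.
No, G is not 3-colorable

The clique on vertices [0, 2, 12, 15] has size 4 > 3, so it alone needs 4 colors.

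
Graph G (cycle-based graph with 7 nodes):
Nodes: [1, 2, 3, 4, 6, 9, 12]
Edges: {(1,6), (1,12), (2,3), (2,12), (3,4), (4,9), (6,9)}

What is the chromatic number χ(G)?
χ(G) = 3

Clique number ω(G) = 2 (lower bound: χ ≥ ω).
Odd cycle [12, 1, 6, 9, 4, 3, 2] needs 3 colors (χ ≥ 3).
The coloring below uses 3 colors, so χ(G) = 3.
A valid 3-coloring: color 1: [3, 6, 12]; color 2: [1, 2, 9]; color 3: [4].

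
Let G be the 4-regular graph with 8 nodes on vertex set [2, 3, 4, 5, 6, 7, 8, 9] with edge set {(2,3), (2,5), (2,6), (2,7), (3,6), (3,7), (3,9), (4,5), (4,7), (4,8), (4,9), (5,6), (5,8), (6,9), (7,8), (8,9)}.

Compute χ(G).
Clique number ω(G) = 3 (lower bound: χ ≥ ω).
Suppose a proper 3-coloring c exists. The clique [2, 3, 6] takes 3 distinct colors; by symmetry let c(2) = 1, c(3) = 2, c(6) = 3.
- Vertex 5: neighbors [2, 6] already have colors [1, 3] ⇒ c(5) = 2.
- Vertex 7: neighbors [2, 3] already have colors [1, 2] ⇒ c(7) = 3.
- Vertex 4: neighbors [5, 7] already have colors [2, 3] ⇒ c(4) = 1.
- Vertex 8: neighbors [4, 5, 7] already have colors [1, 2, 3] — all 3 colors blocked. Contradiction.
The forced assignments end in a contradiction, so G has no proper 3-coloring (χ ≥ 4).
The coloring below uses 4 colors, so χ(G) = 4.
A valid 4-coloring: color 1: [2, 8]; color 2: [5, 7, 9]; color 3: [4, 6]; color 4: [3].

χ(G) = 4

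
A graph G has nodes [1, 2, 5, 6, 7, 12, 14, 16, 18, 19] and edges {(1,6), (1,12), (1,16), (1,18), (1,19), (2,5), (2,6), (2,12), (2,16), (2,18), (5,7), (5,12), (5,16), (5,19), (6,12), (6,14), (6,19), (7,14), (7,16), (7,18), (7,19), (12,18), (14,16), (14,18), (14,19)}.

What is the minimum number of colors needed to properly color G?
Clique number ω(G) = 3 (lower bound: χ ≥ ω).
Suppose a proper 3-coloring c exists. The clique [1, 6, 12] takes 3 distinct colors; by symmetry let c(1) = 1, c(6) = 2, c(12) = 3.
- Vertex 2: neighbors [6, 12] already have colors [2, 3] ⇒ c(2) = 1.
- Vertex 5: neighbors [2, 12] already have colors [1, 3] ⇒ c(5) = 2.
- Vertex 16: neighbors [1, 5] already have colors [1, 2] ⇒ c(16) = 3.
- Vertex 7: neighbors [5, 16] already have colors [2, 3] ⇒ c(7) = 1.
- Vertex 14: neighbors [7, 6, 16] already have colors [1, 2, 3] — all 3 colors blocked. Contradiction.
The forced assignments end in a contradiction, so G has no proper 3-coloring (χ ≥ 4).
The coloring below uses 4 colors, so χ(G) = 4.
A valid 4-coloring: color 1: [7, 12]; color 2: [6, 16, 18]; color 3: [1, 5, 14]; color 4: [2, 19].

χ(G) = 4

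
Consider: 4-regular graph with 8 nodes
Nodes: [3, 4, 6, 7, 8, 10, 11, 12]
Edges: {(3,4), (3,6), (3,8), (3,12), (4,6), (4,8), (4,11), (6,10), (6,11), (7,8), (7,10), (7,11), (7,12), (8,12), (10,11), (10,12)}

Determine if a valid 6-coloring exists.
Yes, G is 6-colorable

A valid 6-coloring: color 1: [8, 10]; color 2: [3, 7]; color 3: [11, 12]; color 4: [6]; color 5: [4].
(χ(G) = 4 ≤ 6.)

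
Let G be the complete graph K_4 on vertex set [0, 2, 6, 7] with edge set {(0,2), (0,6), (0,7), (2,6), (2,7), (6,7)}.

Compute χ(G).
χ(G) = 4

Clique number ω(G) = 4 (lower bound: χ ≥ ω).
The clique on [0, 2, 6, 7] has size 4, forcing χ ≥ 4, and the coloring below uses 4 colors, so χ(G) = 4.
A valid 4-coloring: color 1: [0]; color 2: [6]; color 3: [7]; color 4: [2].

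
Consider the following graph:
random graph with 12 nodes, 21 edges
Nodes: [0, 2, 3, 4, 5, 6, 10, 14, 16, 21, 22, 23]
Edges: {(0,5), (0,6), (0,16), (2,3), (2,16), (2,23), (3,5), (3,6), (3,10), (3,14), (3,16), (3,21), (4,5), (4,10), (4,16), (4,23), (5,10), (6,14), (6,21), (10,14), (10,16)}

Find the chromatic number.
χ(G) = 3

Clique number ω(G) = 3 (lower bound: χ ≥ ω).
The clique on [2, 3, 16] has size 3, forcing χ ≥ 3, and the coloring below uses 3 colors, so χ(G) = 3.
A valid 3-coloring: color 1: [0, 3, 4, 22]; color 2: [2, 6, 10]; color 3: [5, 14, 16, 21, 23].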